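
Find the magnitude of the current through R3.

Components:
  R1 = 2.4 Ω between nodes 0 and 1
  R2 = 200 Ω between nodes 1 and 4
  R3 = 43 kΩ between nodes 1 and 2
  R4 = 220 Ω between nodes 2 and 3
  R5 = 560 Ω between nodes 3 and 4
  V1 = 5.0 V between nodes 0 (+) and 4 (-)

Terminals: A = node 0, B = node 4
Nodal analysis, taking node 4 as the 0 V reference.
Source V1 fixes V_0 = 5 V.
KCL at each unknown node (sum of currents leaving = 0; resistances in Ω):
  Node 1: (V_1 - 5)/2.4 + (V_1 - 0)/200 + (V_1 - V_2)/43000 = 0
  Node 2: (V_2 - V_1)/43000 + (V_2 - V_3)/220 = 0
  Node 3: (V_3 - V_2)/220 + (V_3 - 0)/560 = 0
Collecting terms (coefficients in siemens):
  0.4217·V_1 - 0.00002326·V_2 = 2.083
  0.004569·V_2 - 0.00002326·V_1 - 0.004545·V_3 = 0
  0.006331·V_3 - 0.004545·V_2 = 0
Solving these 3 simultaneous equations (Gaussian elimination) gives:
  V_1 = 4.94 V, V_2 = 0.08802 V, V_3 = 0.06319 V
I_R3 = (V_1 - V_2)/R3 = (4.94 - 0.08802)/43000 = 0.0001128 A
|I_R3| = 0.0001128 A

Final answer: |I_R3| = 0.0001128 A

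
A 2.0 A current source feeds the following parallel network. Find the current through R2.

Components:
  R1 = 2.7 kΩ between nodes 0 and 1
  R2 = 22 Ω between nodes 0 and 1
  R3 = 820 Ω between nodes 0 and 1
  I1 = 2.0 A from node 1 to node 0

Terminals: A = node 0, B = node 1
All resistors sit directly between nodes 0 and 1, so they are in parallel and share one voltage V; the full source current 2 A splits among them.
1/R_par = 1/2700 + 1/22 + 1/820 = 0.04704 S  =>  R_par = 21.26 Ω
V = I × R_par = 2 × 21.26 = 42.51 V
I_R2 = V/R2 = 42.51/22 = 1.932 A

Final answer: 1.932 A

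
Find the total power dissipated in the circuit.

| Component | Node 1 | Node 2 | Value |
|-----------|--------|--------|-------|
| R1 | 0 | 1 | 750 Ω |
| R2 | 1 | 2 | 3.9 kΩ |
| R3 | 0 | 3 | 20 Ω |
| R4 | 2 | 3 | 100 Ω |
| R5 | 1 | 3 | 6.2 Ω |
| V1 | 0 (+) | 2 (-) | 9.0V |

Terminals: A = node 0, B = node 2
Nodal analysis, taking node 2 as the 0 V reference.
Source V1 fixes V_0 = 9 V.
KCL at each unknown node (sum of currents leaving = 0; resistances in Ω):
  Node 1: (V_1 - 9)/750 + (V_1 - 0)/3900 + (V_1 - V_3)/6.2 = 0
  Node 3: (V_3 - 9)/20 + (V_3 - 0)/100 + (V_3 - V_1)/6.2 = 0
Collecting terms (coefficients in siemens):
  0.1629·V_1 - 0.1613·V_3 = 0.012
  0.2213·V_3 - 0.1613·V_1 = 0.45
Determinant D = (0.1629)(0.2213) - (-0.1613)(-0.1613) = 0.01003
V_1 = [(0.012)(0.2213) - (-0.1613)(0.45)]/D = 7.502 V
V_3 = [(0.1629)(0.45) - (0.012)(-0.1613)]/D = 7.501 V
Power in each resistor, P = (ΔV)²/R:
  P_R1 = (9 - 7.502)²/750 = 0.002993 W
  P_R2 = (7.502 - 0)²/3900 = 0.01443 W
  P_R3 = (9 - 7.501)²/20 = 0.1123 W
  P_R4 = (0 - 7.501)²/100 = 0.5627 W
  P_R5 = (7.502 - 7.501)²/6.2 = 0.00000003416 W
P_total = P_R1 + P_R2 + P_R3 + P_R4 + P_R5 = 0.6924 W

Final answer: 0.6924 W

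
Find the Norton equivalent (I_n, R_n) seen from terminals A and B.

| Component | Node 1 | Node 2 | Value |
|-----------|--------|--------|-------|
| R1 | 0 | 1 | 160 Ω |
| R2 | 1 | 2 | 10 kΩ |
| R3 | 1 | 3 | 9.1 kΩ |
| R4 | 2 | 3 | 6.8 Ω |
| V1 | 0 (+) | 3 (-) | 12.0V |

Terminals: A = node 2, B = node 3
Find the Thévenin equivalent first; then I_n = V_th/R_th and R_n = R_th.
Step 1 — V_th is the open-circuit voltage V_A - V_B (nothing connected across the terminals).
Nodal analysis, taking node 3 as the 0 V reference.
Source V1 fixes V_0 = 12 V.
KCL at each unknown node (sum of currents leaving = 0; resistances in Ω):
  Node 1: (V_1 - 12)/160 + (V_1 - V_2)/10000 + (V_1 - 0)/9100 = 0
  Node 2: (V_2 - V_1)/10000 + (V_2 - 0)/6.8 = 0
Collecting terms (coefficients in siemens):
  0.00646·V_1 - 0.0001·V_2 = 0.075
  0.1472·V_2 - 0.0001·V_1 = 0
Determinant D = (0.00646)(0.1472) - (-0.0001)(-0.0001) = 0.0009506
V_1 = [(0.075)(0.1472) - (-0.0001)(0)]/D = 11.61 V
V_2 = [(0.00646)(0) - (0.075)(-0.0001)]/D = 0.00789 V
V_th = V_2 - V_3 = 0.00789 - 0 = 0.00789 V
Step 2 — R_th: zero the source — replace V1 by a short circuit (node 3 merges into node 0) — and find the resistance seen between A (node 2) and B (node 0).
Reduce the network between node 2 (A) and node 0 (B) by series/parallel combination:
  Rp1 = R1 ‖ R3 (parallel, both between nodes 0 and 1) = 1/(1/160 + 1/9100) = 157.2 Ω
  Rs1 = R2 + Rp1 (series, joined only at node 1) = 10000 + 157.2 = 10160 Ω
  Rp2 = R4 ‖ Rs1 (parallel, both between nodes 0 and 2) = 1/(1/6.8 + 1/10160) = 6.795 Ω
R_th = 6.795 Ω
I_n = V_th/R_th = 0.00789/6.795 = 0.001161 A, and R_n = R_th = 6.795 Ω

Final answer: I_n = 0.001161 A, R_n = 6.795 Ω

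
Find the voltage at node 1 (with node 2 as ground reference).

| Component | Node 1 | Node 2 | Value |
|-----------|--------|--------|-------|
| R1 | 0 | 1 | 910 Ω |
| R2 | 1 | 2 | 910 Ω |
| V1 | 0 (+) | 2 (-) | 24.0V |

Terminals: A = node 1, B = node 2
Nodal analysis, taking node 2 as the 0 V reference.
Source V1 fixes V_0 = 24 V.
KCL at each unknown node (sum of currents leaving = 0; resistances in Ω):
  Node 1: (V_1 - 24)/910 + (V_1 - 0)/910 = 0
Collecting terms: 0.002198 × V_1 = 0.02637  =>  V_1 = 12 V
The requested potential is V_1 = 12 V.

Final answer: V_1 = 12 V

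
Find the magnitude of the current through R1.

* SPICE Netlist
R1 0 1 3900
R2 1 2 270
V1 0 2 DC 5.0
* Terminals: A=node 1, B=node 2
Nodal analysis, taking node 2 as the 0 V reference.
Source V1 fixes V_0 = 5 V.
KCL at each unknown node (sum of currents leaving = 0; resistances in Ω):
  Node 1: (V_1 - 5)/3900 + (V_1 - 0)/270 = 0
Collecting terms: 0.00396 × V_1 = 0.001282  =>  V_1 = 0.3237 V
I_R1 = (V_0 - V_1)/R1 = (5 - 0.3237)/3900 = 0.001199 A
|I_R1| = 0.001199 A

Final answer: |I_R1| = 0.001199 A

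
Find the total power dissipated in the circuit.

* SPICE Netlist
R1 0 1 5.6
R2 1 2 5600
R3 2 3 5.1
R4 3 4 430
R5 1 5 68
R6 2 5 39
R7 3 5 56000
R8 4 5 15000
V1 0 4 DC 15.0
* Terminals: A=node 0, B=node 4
Nodal analysis, taking node 4 as the 0 V reference.
Source V1 fixes V_0 = 15 V.
KCL at each unknown node (sum of currents leaving = 0; resistances in Ω):
  Node 1: (V_1 - 15)/5.6 + (V_1 - V_2)/5600 + (V_1 - V_5)/68 = 0
  Node 2: (V_2 - V_1)/5600 + (V_2 - V_3)/5.1 + (V_2 - V_5)/39 = 0
  Node 3: (V_3 - V_2)/5.1 + (V_3 - 0)/430 + (V_3 - V_5)/56000 = 0
  Node 5: (V_5 - V_1)/68 + (V_5 - V_2)/39 + (V_5 - V_3)/56000 + (V_5 - 0)/15000 = 0
Collecting terms (coefficients in siemens):
  0.1935·V_1 - 0.0001786·V_2 - 0.01471·V_5 = 2.679
  0.2219·V_2 - 0.0001786·V_1 - 0.1961·V_3 - 0.02564·V_5 = 0
  0.1984·V_3 - 0.1961·V_2 - 0.00001786·V_5 = 0
  0.04043·V_5 - 0.01471·V_1 - 0.02564·V_2 - 0.00001786·V_3 = 0
Solving these 4 simultaneous equations (Gaussian elimination) gives:
  V_1 = 14.84 V, V_2 = 11.91 V, V_3 = 11.77 V, V_5 = 12.96 V
Power in each resistor, P = (ΔV)²/R:
  P_R1 = (15 - 14.84)²/5.6 = 0.004466 W
  P_R2 = (14.84 - 11.91)²/5600 = 0.001534 W
  P_R3 = (11.91 - 11.77)²/5.1 = 0.003816 W
  P_R4 = (11.77 - 0)²/430 = 0.3222 W
  P_R5 = (14.84 - 12.96)²/68 = 0.05223 W
  P_R6 = (11.91 - 12.96)²/39 = 0.02808 W
  P_R7 = (11.77 - 12.96)²/56000 = 0.00002511 W
  P_R8 = (0 - 12.96)²/15000 = 0.01119 W
P_total = P_R1 + P_R2 + P_R3 + P_R4 + P_R5 + P_R6 + P_R7 + P_R8 = 0.4236 W

Final answer: 0.4236 W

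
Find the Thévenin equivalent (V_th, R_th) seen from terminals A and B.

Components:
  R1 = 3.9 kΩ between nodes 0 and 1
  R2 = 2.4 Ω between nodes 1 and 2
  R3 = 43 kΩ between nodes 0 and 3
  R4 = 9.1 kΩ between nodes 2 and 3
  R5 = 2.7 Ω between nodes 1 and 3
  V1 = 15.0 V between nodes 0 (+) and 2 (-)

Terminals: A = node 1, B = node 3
Step 1 — V_th is the open-circuit voltage V_A - V_B (nothing connected across the terminals).
Nodal analysis, taking node 2 as the 0 V reference.
Source V1 fixes V_0 = 15 V.
KCL at each unknown node (sum of currents leaving = 0; resistances in Ω):
  Node 1: (V_1 - 15)/3900 + (V_1 - 0)/2.4 + (V_1 - V_3)/2.7 = 0
  Node 3: (V_3 - 15)/43000 + (V_3 - 0)/9100 + (V_3 - V_1)/2.7 = 0
Collecting terms (coefficients in siemens):
  0.7873·V_1 - 0.3704·V_3 = 0.003846
  0.3705·V_3 - 0.3704·V_1 = 0.0003488
Determinant D = (0.7873)(0.3705) - (-0.3704)(-0.3704) = 0.1545
V_1 = [(0.003846)(0.3705) - (-0.3704)(0.0003488)]/D = 0.01006 V
V_3 = [(0.7873)(0.0003488) - (0.003846)(-0.3704)]/D = 0.011 V
V_th = V_1 - V_3 = 0.01006 - 0.011 = -0.0009379 V
Step 2 — R_th: zero the source — replace V1 by a short circuit (node 2 merges into node 0) — and find the resistance seen between A (node 1) and B (node 3).
Reduce the network between node 1 (A) and node 3 (B) by series/parallel combination:
  Rp1 = R1 ‖ R2 (parallel, both between nodes 0 and 1) = 1/(1/3900 + 1/2.4) = 2.399 Ω
  Rp2 = R3 ‖ R4 (parallel, both between nodes 0 and 3) = 1/(1/43000 + 1/9100) = 7511 Ω
  Rs1 = Rp1 + Rp2 (series, joined only at node 0) = 2.399 + 7511 = 7513 Ω
  Rp3 = R5 ‖ Rs1 (parallel, both between nodes 1 and 3) = 1/(1/2.7 + 1/7513) = 2.699 Ω
R_th = 2.699 Ω

Final answer: V_th = -0.0009379 V, R_th = 2.699 Ω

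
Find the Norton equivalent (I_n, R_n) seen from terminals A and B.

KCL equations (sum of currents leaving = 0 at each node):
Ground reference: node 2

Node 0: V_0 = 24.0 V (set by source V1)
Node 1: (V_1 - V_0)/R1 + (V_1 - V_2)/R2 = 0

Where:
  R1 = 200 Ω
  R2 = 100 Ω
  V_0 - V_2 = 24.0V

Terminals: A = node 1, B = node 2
Find the Thévenin equivalent first; then I_n = V_th/R_th and R_n = R_th.
Step 1 — V_th is the open-circuit voltage V_A - V_B (nothing connected across the terminals).
Nodal analysis, taking node 2 as the 0 V reference.
Source V1 fixes V_0 = 24 V.
KCL at each unknown node (sum of currents leaving = 0; resistances in Ω):
  Node 1: (V_1 - 24)/200 + (V_1 - 0)/100 = 0
Collecting terms: 0.015 × V_1 = 0.12  =>  V_1 = 8 V
V_th = V_1 - V_2 = 8 - 0 = 8 V
Step 2 — R_th: zero the source — replace V1 by a short circuit (node 2 merges into node 0) — and find the resistance seen between A (node 1) and B (node 0).
Reduce the network between node 1 (A) and node 0 (B) by series/parallel combination:
  Rp1 = R1 ‖ R2 (parallel, both between nodes 0 and 1) = 1/(1/200 + 1/100) = 66.67 Ω
R_th = 66.67 Ω
I_n = V_th/R_th = 8/66.67 = 0.12 A, and R_n = R_th = 66.67 Ω

Final answer: I_n = 0.12 A, R_n = 66.67 Ω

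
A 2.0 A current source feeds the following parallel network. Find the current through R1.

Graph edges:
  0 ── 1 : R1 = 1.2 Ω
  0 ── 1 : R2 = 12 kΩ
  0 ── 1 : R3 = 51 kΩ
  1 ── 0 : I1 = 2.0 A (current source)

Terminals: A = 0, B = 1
All resistors sit directly between nodes 0 and 1, so they are in parallel and share one voltage V; the full source current 2 A splits among them.
1/R_par = 1/1.2 + 1/12000 + 1/51000 = 0.8334 S  =>  R_par = 1.2 Ω
V = I × R_par = 2 × 1.2 = 2.4 V
I_R1 = V/R1 = 2.4/1.2 = 2 A

Final answer: 2 A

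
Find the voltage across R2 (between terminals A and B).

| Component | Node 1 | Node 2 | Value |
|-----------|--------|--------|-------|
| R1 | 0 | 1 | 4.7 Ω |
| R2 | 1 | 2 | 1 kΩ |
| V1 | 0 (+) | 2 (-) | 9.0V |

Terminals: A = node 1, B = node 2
R1 and R2 are in series across V1 (node 0 → node 1 → node 2), and the output A–B is taken across R2, so this is a voltage divider.
Series current: I = V1/(R1 + R2) = 9/(4.7 + 1000) = 9/1005 = 0.008958 A
V_R2 = I × R2 = V1 × R2/(R1 + R2) = 9 × 1000/1005 = 8.958 V

Final answer: 8.958 V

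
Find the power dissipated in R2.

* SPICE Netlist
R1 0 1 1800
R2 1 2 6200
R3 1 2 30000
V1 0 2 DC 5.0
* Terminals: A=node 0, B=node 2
Nodal analysis, taking node 2 as the 0 V reference.
Source V1 fixes V_0 = 5 V.
KCL at each unknown node (sum of currents leaving = 0; resistances in Ω):
  Node 1: (V_1 - 5)/1800 + (V_1 - 0)/6200 + (V_1 - 0)/30000 = 0
Collecting terms: 0.0007502 × V_1 = 0.002778  =>  V_1 = 3.703 V
I_R2 = (V_1 - V_2)/R2 = (3.703 - 0)/6200 = 0.0005972 A
P_R2 = I_R2² × R2 = (0.0005972)² × 6200 = 0.002211 W

Final answer: 0.002211 W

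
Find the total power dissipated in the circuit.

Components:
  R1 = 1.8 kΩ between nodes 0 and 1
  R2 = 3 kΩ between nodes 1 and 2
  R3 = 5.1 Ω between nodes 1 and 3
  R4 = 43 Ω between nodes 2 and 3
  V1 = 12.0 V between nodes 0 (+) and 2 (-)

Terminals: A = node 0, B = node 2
Nodal analysis, taking node 2 as the 0 V reference.
Source V1 fixes V_0 = 12 V.
KCL at each unknown node (sum of currents leaving = 0; resistances in Ω):
  Node 1: (V_1 - 12)/1800 + (V_1 - 0)/3000 + (V_1 - V_3)/5.1 = 0
  Node 3: (V_3 - V_1)/5.1 + (V_3 - 0)/43 = 0
Collecting terms (coefficients in siemens):
  0.197·V_1 - 0.1961·V_3 = 0.006667
  0.2193·V_3 - 0.1961·V_1 = 0
Determinant D = (0.197)(0.2193) - (-0.1961)(-0.1961) = 0.004755
V_1 = [(0.006667)(0.2193) - (-0.1961)(0)]/D = 0.3075 V
V_3 = [(0.197)(0) - (0.006667)(-0.1961)]/D = 0.2749 V
Power in each resistor, P = (ΔV)²/R:
  P_R1 = (12 - 0.3075)²/1800 = 0.07595 W
  P_R2 = (0.3075 - 0)²/3000 = 0.00003152 W
  P_R3 = (0.3075 - 0.2749)²/5.1 = 0.0002085 W
  P_R4 = (0 - 0.2749)²/43 = 0.001758 W
P_total = P_R1 + P_R2 + P_R3 + P_R4 = 0.07795 W

Final answer: 0.07795 W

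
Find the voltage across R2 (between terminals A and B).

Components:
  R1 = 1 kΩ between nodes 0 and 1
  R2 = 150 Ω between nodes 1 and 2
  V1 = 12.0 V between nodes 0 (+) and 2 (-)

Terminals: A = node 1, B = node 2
R1 and R2 are in series across V1 (node 0 → node 1 → node 2), and the output A–B is taken across R2, so this is a voltage divider.
Series current: I = V1/(R1 + R2) = 12/(1000 + 150) = 12/1150 = 0.01043 A
V_R2 = I × R2 = V1 × R2/(R1 + R2) = 12 × 150/1150 = 1.565 V

Final answer: 1.565 V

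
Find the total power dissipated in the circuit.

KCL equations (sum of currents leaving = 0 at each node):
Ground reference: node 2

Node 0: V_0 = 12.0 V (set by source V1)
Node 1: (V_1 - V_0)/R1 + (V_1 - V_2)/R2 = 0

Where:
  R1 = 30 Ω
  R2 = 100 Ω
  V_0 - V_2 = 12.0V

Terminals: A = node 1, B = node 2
Nodal analysis, taking node 2 as the 0 V reference.
Source V1 fixes V_0 = 12 V.
KCL at each unknown node (sum of currents leaving = 0; resistances in Ω):
  Node 1: (V_1 - 12)/30 + (V_1 - 0)/100 = 0
Collecting terms: 0.04333 × V_1 = 0.4  =>  V_1 = 9.231 V
Power in each resistor, P = (ΔV)²/R:
  P_R1 = (12 - 9.231)²/30 = 0.2556 W
  P_R2 = (9.231 - 0)²/100 = 0.8521 W
P_total = P_R1 + P_R2 = 1.108 W

Final answer: 1.108 W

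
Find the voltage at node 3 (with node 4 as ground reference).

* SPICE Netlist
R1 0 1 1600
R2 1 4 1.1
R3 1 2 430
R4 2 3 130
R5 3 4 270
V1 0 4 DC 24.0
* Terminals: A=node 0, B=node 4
Nodal analysis, taking node 4 as the 0 V reference.
Source V1 fixes V_0 = 24 V.
KCL at each unknown node (sum of currents leaving = 0; resistances in Ω):
  Node 1: (V_1 - 24)/1600 + (V_1 - 0)/1.1 + (V_1 - V_2)/430 = 0
  Node 2: (V_2 - V_1)/430 + (V_2 - V_3)/130 = 0
  Node 3: (V_3 - V_2)/130 + (V_3 - 0)/270 = 0
Collecting terms (coefficients in siemens):
  0.912·V_1 - 0.002326·V_2 = 0.015
  0.01002·V_2 - 0.002326·V_1 - 0.007692·V_3 = 0
  0.0114·V_3 - 0.007692·V_2 = 0
Solving these 3 simultaneous equations (Gaussian elimination) gives:
  V_1 = 0.01647 V, V_2 = 0.007936 V, V_3 = 0.005357 V
The requested potential is V_3 = 0.005357 V.

Final answer: V_3 = 0.005357 V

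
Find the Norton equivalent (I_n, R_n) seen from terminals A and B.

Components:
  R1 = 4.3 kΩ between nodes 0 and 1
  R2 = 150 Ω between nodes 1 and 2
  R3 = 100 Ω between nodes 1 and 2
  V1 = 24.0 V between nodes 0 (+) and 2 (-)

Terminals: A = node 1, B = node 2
Find the Thévenin equivalent first; then I_n = V_th/R_th and R_n = R_th.
Step 1 — V_th is the open-circuit voltage V_A - V_B (nothing connected across the terminals).
Nodal analysis, taking node 2 as the 0 V reference.
Source V1 fixes V_0 = 24 V.
KCL at each unknown node (sum of currents leaving = 0; resistances in Ω):
  Node 1: (V_1 - 24)/4300 + (V_1 - 0)/150 + (V_1 - 0)/100 = 0
Collecting terms: 0.0169 × V_1 = 0.005581  =>  V_1 = 0.3303 V
V_th = V_1 - V_2 = 0.3303 - 0 = 0.3303 V
Step 2 — R_th: zero the source — replace V1 by a short circuit (node 2 merges into node 0) — and find the resistance seen between A (node 1) and B (node 0).
Reduce the network between node 1 (A) and node 0 (B) by series/parallel combination:
  Rp1 = R1 ‖ R2 ‖ R3 (parallel, all between nodes 0 and 1) = 1/(1/4300 + 1/150 + 1/100) = 59.17 Ω
R_th = 59.17 Ω
I_n = V_th/R_th = 0.3303/59.17 = 0.005581 A, and R_n = R_th = 59.17 Ω

Final answer: I_n = 0.005581 A, R_n = 59.17 Ω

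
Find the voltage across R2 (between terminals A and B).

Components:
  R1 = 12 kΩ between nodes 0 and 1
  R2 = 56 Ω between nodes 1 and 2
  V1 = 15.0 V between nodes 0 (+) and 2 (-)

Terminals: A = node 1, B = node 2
R1 and R2 are in series across V1 (node 0 → node 1 → node 2), and the output A–B is taken across R2, so this is a voltage divider.
Series current: I = V1/(R1 + R2) = 15/(12000 + 56) = 15/12060 = 0.001244 A
V_R2 = I × R2 = V1 × R2/(R1 + R2) = 15 × 56/12060 = 0.06967 V

Final answer: 0.06967 V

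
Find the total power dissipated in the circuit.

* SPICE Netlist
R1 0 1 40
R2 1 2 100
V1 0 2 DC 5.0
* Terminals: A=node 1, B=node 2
Nodal analysis, taking node 2 as the 0 V reference.
Source V1 fixes V_0 = 5 V.
KCL at each unknown node (sum of currents leaving = 0; resistances in Ω):
  Node 1: (V_1 - 5)/40 + (V_1 - 0)/100 = 0
Collecting terms: 0.035 × V_1 = 0.125  =>  V_1 = 3.571 V
Power in each resistor, P = (ΔV)²/R:
  P_R1 = (5 - 3.571)²/40 = 0.05102 W
  P_R2 = (3.571 - 0)²/100 = 0.1276 W
P_total = P_R1 + P_R2 = 0.1786 W

Final answer: 0.1786 W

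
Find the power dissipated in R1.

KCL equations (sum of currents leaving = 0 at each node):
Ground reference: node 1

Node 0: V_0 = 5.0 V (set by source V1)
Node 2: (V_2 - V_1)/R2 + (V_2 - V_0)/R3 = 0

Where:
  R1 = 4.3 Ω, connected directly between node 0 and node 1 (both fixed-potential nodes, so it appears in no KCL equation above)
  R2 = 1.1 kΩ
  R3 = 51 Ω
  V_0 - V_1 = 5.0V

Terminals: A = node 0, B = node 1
Nodal analysis, taking node 1 as the 0 V reference.
Source V1 fixes V_0 = 5 V.
KCL at each unknown node (sum of currents leaving = 0; resistances in Ω):
  Node 2: (V_2 - 0)/1100 + (V_2 - 5)/51 = 0
Collecting terms: 0.02052 × V_2 = 0.09804  =>  V_2 = 4.778 V
I_R1 = (V_0 - V_1)/R1 = (5 - 0)/4.3 = 1.163 A
P_R1 = I_R1² × R1 = (1.163)² × 4.3 = 5.814 W

Final answer: 5.814 W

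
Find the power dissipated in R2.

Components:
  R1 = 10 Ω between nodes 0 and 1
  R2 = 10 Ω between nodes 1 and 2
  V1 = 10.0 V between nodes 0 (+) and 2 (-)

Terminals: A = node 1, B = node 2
Nodal analysis, taking node 2 as the 0 V reference.
Source V1 fixes V_0 = 10 V.
KCL at each unknown node (sum of currents leaving = 0; resistances in Ω):
  Node 1: (V_1 - 10)/10 + (V_1 - 0)/10 = 0
Collecting terms: 0.2 × V_1 = 1  =>  V_1 = 5 V
I_R2 = (V_1 - V_2)/R2 = (5 - 0)/10 = 0.5 A
P_R2 = I_R2² × R2 = (0.5)² × 10 = 2.5 W

Final answer: 2.5 W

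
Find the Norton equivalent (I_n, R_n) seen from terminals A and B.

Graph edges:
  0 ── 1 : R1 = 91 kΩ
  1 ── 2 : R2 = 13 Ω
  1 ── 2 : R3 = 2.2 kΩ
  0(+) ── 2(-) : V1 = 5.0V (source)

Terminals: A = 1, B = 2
Find the Thévenin equivalent first; then I_n = V_th/R_th and R_n = R_th.
Step 1 — V_th is the open-circuit voltage V_A - V_B (nothing connected across the terminals).
Nodal analysis, taking node 2 as the 0 V reference.
Source V1 fixes V_0 = 5 V.
KCL at each unknown node (sum of currents leaving = 0; resistances in Ω):
  Node 1: (V_1 - 5)/91000 + (V_1 - 0)/13 + (V_1 - 0)/2200 = 0
Collecting terms: 0.07739 × V_1 = 0.00005495  =>  V_1 = 0.00071 V
V_th = V_1 - V_2 = 0.00071 - 0 = 0.00071 V
Step 2 — R_th: zero the source — replace V1 by a short circuit (node 2 merges into node 0) — and find the resistance seen between A (node 1) and B (node 0).
Reduce the network between node 1 (A) and node 0 (B) by series/parallel combination:
  Rp1 = R1 ‖ R2 ‖ R3 (parallel, all between nodes 0 and 1) = 1/(1/91000 + 1/13 + 1/2200) = 12.92 Ω
R_th = 12.92 Ω
I_n = V_th/R_th = 0.00071/12.92 = 0.00005495 A, and R_n = R_th = 12.92 Ω

Final answer: I_n = 5.495e-05 A, R_n = 12.92 Ω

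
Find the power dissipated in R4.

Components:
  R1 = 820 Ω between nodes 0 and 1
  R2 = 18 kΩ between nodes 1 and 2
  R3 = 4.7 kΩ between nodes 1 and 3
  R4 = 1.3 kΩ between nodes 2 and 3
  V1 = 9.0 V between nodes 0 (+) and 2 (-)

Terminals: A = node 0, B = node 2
Nodal analysis, taking node 2 as the 0 V reference.
Source V1 fixes V_0 = 9 V.
KCL at each unknown node (sum of currents leaving = 0; resistances in Ω):
  Node 1: (V_1 - 9)/820 + (V_1 - 0)/18000 + (V_1 - V_3)/4700 = 0
  Node 3: (V_3 - V_1)/4700 + (V_3 - 0)/1300 = 0
Collecting terms (coefficients in siemens):
  0.001488·V_1 - 0.0002128·V_3 = 0.01098
  0.000982·V_3 - 0.0002128·V_1 = 0
Determinant D = (0.001488)(0.000982) - (-0.0002128)(-0.0002128) = 0.000001416
V_1 = [(0.01098)(0.000982) - (-0.0002128)(0)]/D = 7.613 V
V_3 = [(0.001488)(0) - (0.01098)(-0.0002128)]/D = 1.649 V
I_R4 = (V_2 - V_3)/R4 = (0 - 1.649)/1300 = -0.001269 A
P_R4 = I_R4² × R4 = (-0.001269)² × 1300 = 0.002093 W

Final answer: 0.002093 W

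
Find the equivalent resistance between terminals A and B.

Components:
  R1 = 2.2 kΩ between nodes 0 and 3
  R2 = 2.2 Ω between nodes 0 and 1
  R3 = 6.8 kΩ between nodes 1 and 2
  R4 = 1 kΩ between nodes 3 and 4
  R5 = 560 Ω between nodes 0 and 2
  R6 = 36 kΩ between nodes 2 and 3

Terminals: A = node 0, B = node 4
Reduce the network between node 0 (A) and node 4 (B) by series/parallel combination:
  Rs1 = R2 + R3 (series, joined only at node 1) = 2.2 + 6800 = 6802 Ω
  Rp1 = R5 ‖ Rs1 (parallel, both between nodes 0 and 2) = 1/(1/560 + 1/6802) = 517.4 Ω
  Rs2 = R6 + Rp1 (series, joined only at node 2) = 36000 + 517.4 = 36520 Ω
  Rp2 = R1 ‖ Rs2 (parallel, both between nodes 0 and 3) = 1/(1/2200 + 1/36520) = 2075 Ω
  Rs3 = R4 + Rp2 (series, joined only at node 3) = 1000 + 2075 = 3075 Ω
R_eq = 3.075 kΩ

Final answer: 3.075 kΩ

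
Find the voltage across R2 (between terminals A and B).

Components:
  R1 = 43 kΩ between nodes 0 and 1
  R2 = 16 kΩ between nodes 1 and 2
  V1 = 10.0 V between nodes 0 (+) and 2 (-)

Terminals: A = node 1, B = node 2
R1 and R2 are in series across V1 (node 0 → node 1 → node 2), and the output A–B is taken across R2, so this is a voltage divider.
Series current: I = V1/(R1 + R2) = 10/(43000 + 16000) = 10/59000 = 0.0001695 A
V_R2 = I × R2 = V1 × R2/(R1 + R2) = 10 × 16000/59000 = 2.712 V

Final answer: 2.712 V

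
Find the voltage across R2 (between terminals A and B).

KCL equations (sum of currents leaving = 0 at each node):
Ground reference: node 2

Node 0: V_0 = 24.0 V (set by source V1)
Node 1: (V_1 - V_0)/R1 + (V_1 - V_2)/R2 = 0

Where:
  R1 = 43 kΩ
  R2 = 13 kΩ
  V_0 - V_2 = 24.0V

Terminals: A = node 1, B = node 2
R1 and R2 are in series across V1 (node 0 → node 1 → node 2), and the output A–B is taken across R2, so this is a voltage divider.
Series current: I = V1/(R1 + R2) = 24/(43000 + 13000) = 24/56000 = 0.0004286 A
V_R2 = I × R2 = V1 × R2/(R1 + R2) = 24 × 13000/56000 = 5.571 V

Final answer: 5.571 V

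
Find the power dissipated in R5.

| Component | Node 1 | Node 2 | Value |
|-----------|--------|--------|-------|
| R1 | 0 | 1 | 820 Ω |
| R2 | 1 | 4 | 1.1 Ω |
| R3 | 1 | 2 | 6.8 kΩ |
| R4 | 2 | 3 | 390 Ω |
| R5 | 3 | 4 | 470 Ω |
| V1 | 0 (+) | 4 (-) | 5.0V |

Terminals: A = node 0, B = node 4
Nodal analysis, taking node 4 as the 0 V reference.
Source V1 fixes V_0 = 5 V.
KCL at each unknown node (sum of currents leaving = 0; resistances in Ω):
  Node 1: (V_1 - 5)/820 + (V_1 - 0)/1.1 + (V_1 - V_2)/6800 = 0
  Node 2: (V_2 - V_1)/6800 + (V_2 - V_3)/390 = 0
  Node 3: (V_3 - V_2)/390 + (V_3 - 0)/470 = 0
Collecting terms (coefficients in siemens):
  0.9105·V_1 - 0.0001471·V_2 = 0.006098
  0.002711·V_2 - 0.0001471·V_1 - 0.002564·V_3 = 0
  0.004692·V_3 - 0.002564·V_2 = 0
Solving these 3 simultaneous equations (Gaussian elimination) gives:
  V_1 = 0.006697 V, V_2 = 0.0007519 V, V_3 = 0.0004109 V
I_R5 = (V_3 - V_4)/R5 = (0.0004109 - 0)/470 = 0.0000008743 A
P_R5 = I_R5² × R5 = (0.0000008743)² × 470 = 0.0000000003593 W

Final answer: 3.593e-10 W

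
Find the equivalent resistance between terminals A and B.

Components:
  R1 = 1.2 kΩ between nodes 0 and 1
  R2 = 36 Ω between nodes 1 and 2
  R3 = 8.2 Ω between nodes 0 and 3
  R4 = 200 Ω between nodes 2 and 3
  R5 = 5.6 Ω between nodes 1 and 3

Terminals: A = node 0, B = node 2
The network is not a plain series/parallel combination. Inject a 1 A test current into terminal A (node 0) and return it from terminal B (node 2); then R_eq = V_A / (1 A).
Nodal analysis, taking node 2 as the 0 V reference.
Current source I_test pushes 1 A into node 0 and draws it out of node 2.
KCL at each unknown node (sum of currents leaving = 0; resistances in Ω):
  Node 0: (V_0 - V_1)/1200 + (V_0 - V_3)/8.2 - 1 = 0
  Node 1: (V_1 - V_0)/1200 + (V_1 - 0)/36 + (V_1 - V_3)/5.6 = 0
  Node 3: (V_3 - V_0)/8.2 + (V_3 - V_1)/5.6 + (V_3 - 0)/200 = 0
Collecting terms (coefficients in siemens):
  0.1228·V_0 - 0.0008333·V_1 - 0.122·V_3 = 1
  0.2072·V_1 - 0.0008333·V_0 - 0.1786·V_3 = 0
  0.3055·V_3 - 0.122·V_0 - 0.1786·V_1 = 0
Solving these 3 simultaneous equations (Gaussian elimination) gives:
  V_0 = 42.5 V, V_1 = 29.81 V, V_3 = 34.39 V
R_eq = V_0 / 1 A = 42.5 Ω

Final answer: 42.5 Ω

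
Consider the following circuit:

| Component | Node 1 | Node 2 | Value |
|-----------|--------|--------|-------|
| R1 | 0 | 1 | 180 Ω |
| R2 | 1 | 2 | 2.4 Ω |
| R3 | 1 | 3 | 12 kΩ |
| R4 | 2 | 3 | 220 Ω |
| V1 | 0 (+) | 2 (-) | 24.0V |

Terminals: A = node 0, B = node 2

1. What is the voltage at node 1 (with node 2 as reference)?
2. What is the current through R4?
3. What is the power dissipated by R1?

Nodal analysis, taking node 2 as the 0 V reference.
Source V1 fixes V_0 = 24 V.
KCL at each unknown node (sum of currents leaving = 0; resistances in Ω):
  Node 1: (V_1 - 24)/180 + (V_1 - 0)/2.4 + (V_1 - V_3)/12000 = 0
  Node 3: (V_3 - V_1)/12000 + (V_3 - 0)/220 = 0
Collecting terms (coefficients in siemens):
  0.4223·V_1 - 0.00008333·V_3 = 0.1333
  0.004629·V_3 - 0.00008333·V_1 = 0
Determinant D = (0.4223)(0.004629) - (-0.00008333)(-0.00008333) = 0.001955
V_1 = [(0.1333)(0.004629) - (-0.00008333)(0)]/D = 0.3157 V
V_3 = [(0.4223)(0) - (0.1333)(-0.00008333)]/D = 0.005684 V
Part 1:
  Read off the nodal solution: V_1 = 0.3157 V
Part 2:
  I_R4 = (V_2 - V_3)/R4 = (0 - 0.005684)/220 = -0.00002584 A
  Magnitude: I_R4 = 0.00002584 A
Part 3:
  I_R1 = (V_0 - V_1)/R1 = (24 - 0.3157)/180 = 0.1316 A
  P_R1 = I_R1² × R1 = (0.1316)² × 180 = 3.116 W

Final answers:
1. V_1 = 0.3157 V
2. I_R4 = 2.584e-05 A
3. P_R1 = 3.116 W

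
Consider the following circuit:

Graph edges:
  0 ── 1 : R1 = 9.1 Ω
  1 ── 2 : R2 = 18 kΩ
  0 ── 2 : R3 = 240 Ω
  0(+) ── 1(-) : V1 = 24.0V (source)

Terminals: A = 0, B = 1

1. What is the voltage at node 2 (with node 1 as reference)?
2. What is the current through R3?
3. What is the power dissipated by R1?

Nodal analysis, taking node 1 as the 0 V reference.
Source V1 fixes V_0 = 24 V.
KCL at each unknown node (sum of currents leaving = 0; resistances in Ω):
  Node 2: (V_2 - 0)/18000 + (V_2 - 24)/240 = 0
Collecting terms: 0.004222 × V_2 = 0.1  =>  V_2 = 23.68 V
Part 1:
  Read off the nodal solution: V_2 = 23.68 V
Part 2:
  I_R3 = (V_0 - V_2)/R3 = (24 - 23.68)/240 = 0.001316 A
  Magnitude: I_R3 = 0.001316 A
Part 3:
  I_R1 = (V_0 - V_1)/R1 = (24 - 0)/9.1 = 2.637 A
  P_R1 = I_R1² × R1 = (2.637)² × 9.1 = 63.3 W

Final answers:
1. V_2 = 23.68 V
2. I_R3 = 0.001316 A
3. P_R1 = 63.3 W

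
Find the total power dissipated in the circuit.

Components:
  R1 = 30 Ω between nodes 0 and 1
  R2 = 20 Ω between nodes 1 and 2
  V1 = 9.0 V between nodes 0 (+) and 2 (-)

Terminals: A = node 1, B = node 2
Nodal analysis, taking node 2 as the 0 V reference.
Source V1 fixes V_0 = 9 V.
KCL at each unknown node (sum of currents leaving = 0; resistances in Ω):
  Node 1: (V_1 - 9)/30 + (V_1 - 0)/20 = 0
Collecting terms: 0.08333 × V_1 = 0.3  =>  V_1 = 3.6 V
Power in each resistor, P = (ΔV)²/R:
  P_R1 = (9 - 3.6)²/30 = 0.972 W
  P_R2 = (3.6 - 0)²/20 = 0.648 W
P_total = P_R1 + P_R2 = 1.62 W

Final answer: 1.62 W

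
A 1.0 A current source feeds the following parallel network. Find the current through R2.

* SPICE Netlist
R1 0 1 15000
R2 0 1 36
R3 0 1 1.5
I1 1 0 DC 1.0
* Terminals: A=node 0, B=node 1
All resistors sit directly between nodes 0 and 1, so they are in parallel and share one voltage V; the full source current 1 A splits among them.
1/R_par = 1/15000 + 1/36 + 1/1.5 = 0.6945 S  =>  R_par = 1.44 Ω
V = I × R_par = 1 × 1.44 = 1.44 V
I_R2 = V/R2 = 1.44/36 = 0.04 A

Final answer: 0.04 A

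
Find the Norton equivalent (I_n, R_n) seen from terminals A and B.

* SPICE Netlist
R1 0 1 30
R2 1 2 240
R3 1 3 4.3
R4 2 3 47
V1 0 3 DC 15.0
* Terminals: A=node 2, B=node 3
Find the Thévenin equivalent first; then I_n = V_th/R_th and R_n = R_th.
Step 1 — V_th is the open-circuit voltage V_A - V_B (nothing connected across the terminals).
Nodal analysis, taking node 3 as the 0 V reference.
Source V1 fixes V_0 = 15 V.
KCL at each unknown node (sum of currents leaving = 0; resistances in Ω):
  Node 1: (V_1 - 15)/30 + (V_1 - V_2)/240 + (V_1 - 0)/4.3 = 0
  Node 2: (V_2 - V_1)/240 + (V_2 - 0)/47 = 0
Collecting terms (coefficients in siemens):
  0.2701·V_1 - 0.004167·V_2 = 0.5
  0.02544·V_2 - 0.004167·V_1 = 0
Determinant D = (0.2701)(0.02544) - (-0.004167)(-0.004167) = 0.006854
V_1 = [(0.5)(0.02544) - (-0.004167)(0)]/D = 1.856 V
V_2 = [(0.2701)(0) - (0.5)(-0.004167)]/D = 0.304 V
V_th = V_2 - V_3 = 0.304 - 0 = 0.304 V
Step 2 — R_th: zero the source — replace V1 by a short circuit (node 3 merges into node 0) — and find the resistance seen between A (node 2) and B (node 0).
Reduce the network between node 2 (A) and node 0 (B) by series/parallel combination:
  Rp1 = R1 ‖ R3 (parallel, both between nodes 0 and 1) = 1/(1/30 + 1/4.3) = 3.761 Ω
  Rs1 = R2 + Rp1 (series, joined only at node 1) = 240 + 3.761 = 243.8 Ω
  Rp2 = R4 ‖ Rs1 (parallel, both between nodes 0 and 2) = 1/(1/47 + 1/243.8) = 39.4 Ω
R_th = 39.4 Ω
I_n = V_th/R_th = 0.304/39.4 = 0.007714 A, and R_n = R_th = 39.4 Ω

Final answer: I_n = 0.007714 A, R_n = 39.4 Ω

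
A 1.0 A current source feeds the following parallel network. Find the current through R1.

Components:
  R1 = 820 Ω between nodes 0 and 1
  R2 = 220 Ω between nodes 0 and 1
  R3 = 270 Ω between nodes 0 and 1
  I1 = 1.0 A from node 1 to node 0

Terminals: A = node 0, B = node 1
All resistors sit directly between nodes 0 and 1, so they are in parallel and share one voltage V; the full source current 1 A splits among them.
1/R_par = 1/820 + 1/220 + 1/270 = 0.009469 S  =>  R_par = 105.6 Ω
V = I × R_par = 1 × 105.6 = 105.6 V
I_R1 = V/R1 = 105.6/820 = 0.1288 A

Final answer: 0.1288 A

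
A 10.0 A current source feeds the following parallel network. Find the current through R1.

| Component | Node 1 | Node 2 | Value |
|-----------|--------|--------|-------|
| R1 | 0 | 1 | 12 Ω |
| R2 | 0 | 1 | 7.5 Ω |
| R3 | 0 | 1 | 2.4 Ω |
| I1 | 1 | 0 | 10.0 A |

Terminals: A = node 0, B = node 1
All resistors sit directly between nodes 0 and 1, so they are in parallel and share one voltage V; the full source current 10 A splits among them.
1/R_par = 1/12 + 1/7.5 + 1/2.4 = 0.6333 S  =>  R_par = 1.579 Ω
V = I × R_par = 10 × 1.579 = 15.79 V
I_R1 = V/R1 = 15.79/12 = 1.316 A

Final answer: 1.316 A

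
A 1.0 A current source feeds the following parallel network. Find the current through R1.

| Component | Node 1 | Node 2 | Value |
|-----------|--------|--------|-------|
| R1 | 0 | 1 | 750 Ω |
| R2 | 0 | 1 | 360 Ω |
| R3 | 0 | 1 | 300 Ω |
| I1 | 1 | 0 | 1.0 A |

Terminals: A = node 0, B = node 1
All resistors sit directly between nodes 0 and 1, so they are in parallel and share one voltage V; the full source current 1 A splits among them.
1/R_par = 1/750 + 1/360 + 1/300 = 0.007444 S  =>  R_par = 134.3 Ω
V = I × R_par = 1 × 134.3 = 134.3 V
I_R1 = V/R1 = 134.3/750 = 0.1791 A

Final answer: 0.1791 A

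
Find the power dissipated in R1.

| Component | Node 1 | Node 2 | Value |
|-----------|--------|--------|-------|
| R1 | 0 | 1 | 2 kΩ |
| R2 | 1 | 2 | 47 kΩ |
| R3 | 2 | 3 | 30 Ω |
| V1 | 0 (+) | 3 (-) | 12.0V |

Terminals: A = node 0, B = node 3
Nodal analysis, taking node 3 as the 0 V reference.
Source V1 fixes V_0 = 12 V.
KCL at each unknown node (sum of currents leaving = 0; resistances in Ω):
  Node 1: (V_1 - 12)/2000 + (V_1 - V_2)/47000 = 0
  Node 2: (V_2 - V_1)/47000 + (V_2 - 0)/30 = 0
Collecting terms (coefficients in siemens):
  0.0005213·V_1 - 0.00002128·V_2 = 0.006
  0.03335·V_2 - 0.00002128·V_1 = 0
Determinant D = (0.0005213)(0.03335) - (-0.00002128)(-0.00002128) = 0.00001739
V_1 = [(0.006)(0.03335) - (-0.00002128)(0)]/D = 11.51 V
V_2 = [(0.0005213)(0) - (0.006)(-0.00002128)]/D = 0.007342 V
I_R1 = (V_0 - V_1)/R1 = (12 - 11.51)/2000 = 0.0002447 A
P_R1 = I_R1² × R1 = (0.0002447)² × 2000 = 0.0001198 W

Final answer: 0.0001198 W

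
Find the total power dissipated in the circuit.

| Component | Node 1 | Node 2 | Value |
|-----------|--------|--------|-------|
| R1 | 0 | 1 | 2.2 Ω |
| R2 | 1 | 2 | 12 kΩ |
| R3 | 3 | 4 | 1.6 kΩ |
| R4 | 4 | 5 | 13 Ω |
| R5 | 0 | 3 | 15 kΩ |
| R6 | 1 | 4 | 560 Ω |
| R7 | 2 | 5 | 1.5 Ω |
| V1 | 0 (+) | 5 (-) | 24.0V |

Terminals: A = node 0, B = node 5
Nodal analysis, taking node 5 as the 0 V reference.
Source V1 fixes V_0 = 24 V.
KCL at each unknown node (sum of currents leaving = 0; resistances in Ω):
  Node 1: (V_1 - 24)/2.2 + (V_1 - V_2)/12000 + (V_1 - V_4)/560 = 0
  Node 2: (V_2 - V_1)/12000 + (V_2 - 0)/1.5 = 0
  Node 3: (V_3 - V_4)/1600 + (V_3 - 24)/15000 = 0
  Node 4: (V_4 - V_3)/1600 + (V_4 - 0)/13 + (V_4 - V_1)/560 = 0
Collecting terms (coefficients in siemens):
  0.4564·V_1 - 0.00008333·V_2 - 0.001786·V_4 = 10.91
  0.6667·V_2 - 0.00008333·V_1 = 0
  0.0006917·V_3 - 0.000625·V_4 = 0.0016
  0.07933·V_4 - 0.001786·V_1 - 0.000625·V_3 = 0
Solving these 4 simultaneous equations (Gaussian elimination) gives:
  V_1 = 23.9 V, V_2 = 0.002988 V, V_3 = 2.82 V, V_4 = 0.5603 V
Power in each resistor, P = (ΔV)²/R:
  P_R1 = (24 - 23.9)²/2.2 = 0.004197 W
  P_R2 = (23.9 - 0.002988)²/12000 = 0.0476 W
  P_R3 = (2.82 - 0.5603)²/1600 = 0.00319 W
  P_R4 = (0.5603 - 0)²/13 = 0.02415 W
  P_R5 = (24 - 2.82)²/15000 = 0.02991 W
  P_R6 = (23.9 - 0.5603)²/560 = 0.9731 W
  P_R7 = (0.002988 - 0)²/1.5 = 0.000005951 W
P_total = P_R1 + P_R2 + P_R3 + P_R4 + P_R5 + P_R6 + P_R7 = 1.082 W

Final answer: 1.082 W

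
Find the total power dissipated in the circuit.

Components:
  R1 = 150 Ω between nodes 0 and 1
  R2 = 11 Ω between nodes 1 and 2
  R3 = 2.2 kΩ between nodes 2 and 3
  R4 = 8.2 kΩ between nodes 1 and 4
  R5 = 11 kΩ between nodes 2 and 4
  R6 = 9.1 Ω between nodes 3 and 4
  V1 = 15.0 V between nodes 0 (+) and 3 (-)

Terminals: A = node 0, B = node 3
Nodal analysis, taking node 3 as the 0 V reference.
Source V1 fixes V_0 = 15 V.
KCL at each unknown node (sum of currents leaving = 0; resistances in Ω):
  Node 1: (V_1 - 15)/150 + (V_1 - V_2)/11 + (V_1 - V_4)/8200 = 0
  Node 2: (V_2 - V_1)/11 + (V_2 - 0)/2200 + (V_2 - V_4)/11000 = 0
  Node 4: (V_4 - V_1)/8200 + (V_4 - V_2)/11000 + (V_4 - 0)/9.1 = 0
Collecting terms (coefficients in siemens):
  0.0977·V_1 - 0.09091·V_2 - 0.000122·V_4 = 0.1
  0.09145·V_2 - 0.09091·V_1 - 0.00009091·V_4 = 0
  0.1101·V_4 - 0.000122·V_1 - 0.00009091·V_2 = 0
Solving these 3 simultaneous equations (Gaussian elimination) gives:
  V_1 = 13.64 V, V_2 = 13.56 V, V_4 = 0.02631 V
Power in each resistor, P = (ΔV)²/R:
  P_R1 = (15 - 13.64)²/150 = 0.0123 W
  P_R2 = (13.64 - 13.56)²/11 = 0.0006014 W
  P_R3 = (13.56 - 0)²/2200 = 0.08358 W
  P_R4 = (13.64 - 0.02631)²/8200 = 0.02261 W
  P_R5 = (13.56 - 0.02631)²/11000 = 0.01665 W
  P_R6 = (0 - 0.02631)²/9.1 = 0.00007605 W
P_total = P_R1 + P_R2 + P_R3 + P_R4 + P_R5 + P_R6 = 0.1358 W

Final answer: 0.1358 W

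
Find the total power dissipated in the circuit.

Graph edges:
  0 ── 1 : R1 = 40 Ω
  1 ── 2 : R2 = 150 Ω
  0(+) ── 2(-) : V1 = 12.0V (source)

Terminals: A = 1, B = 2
Nodal analysis, taking node 2 as the 0 V reference.
Source V1 fixes V_0 = 12 V.
KCL at each unknown node (sum of currents leaving = 0; resistances in Ω):
  Node 1: (V_1 - 12)/40 + (V_1 - 0)/150 = 0
Collecting terms: 0.03167 × V_1 = 0.3  =>  V_1 = 9.474 V
Power in each resistor, P = (ΔV)²/R:
  P_R1 = (12 - 9.474)²/40 = 0.1596 W
  P_R2 = (9.474 - 0)²/150 = 0.5983 W
P_total = P_R1 + P_R2 = 0.7579 W

Final answer: 0.7579 W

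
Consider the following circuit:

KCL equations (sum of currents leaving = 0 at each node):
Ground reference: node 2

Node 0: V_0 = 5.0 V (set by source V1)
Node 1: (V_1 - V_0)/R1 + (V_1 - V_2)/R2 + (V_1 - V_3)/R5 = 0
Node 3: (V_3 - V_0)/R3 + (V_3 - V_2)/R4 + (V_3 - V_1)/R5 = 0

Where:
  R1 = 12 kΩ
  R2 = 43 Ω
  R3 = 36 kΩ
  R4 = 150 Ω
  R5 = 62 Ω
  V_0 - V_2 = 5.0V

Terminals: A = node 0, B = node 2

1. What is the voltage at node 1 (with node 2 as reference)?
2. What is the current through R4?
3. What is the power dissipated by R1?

Nodal analysis, taking node 2 as the 0 V reference.
Source V1 fixes V_0 = 5 V.
KCL at each unknown node (sum of currents leaving = 0; resistances in Ω):
  Node 1: (V_1 - 5)/12000 + (V_1 - 0)/43 + (V_1 - V_3)/62 = 0
  Node 3: (V_3 - 5)/36000 + (V_3 - 0)/150 + (V_3 - V_1)/62 = 0
Collecting terms (coefficients in siemens):
  0.03947·V_1 - 0.01613·V_3 = 0.0004167
  0.02282·V_3 - 0.01613·V_1 = 0.0001389
Determinant D = (0.03947)(0.02282) - (-0.01613)(-0.01613) = 0.0006407
V_1 = [(0.0004167)(0.02282) - (-0.01613)(0.0001389)]/D = 0.01834 V
V_3 = [(0.03947)(0.0001389) - (0.0004167)(-0.01613)]/D = 0.01905 V
Part 1:
  Read off the nodal solution: V_1 = 0.01834 V
Part 2:
  I_R4 = (V_2 - V_3)/R4 = (0 - 0.01905)/150 = -0.000127 A
  Magnitude: I_R4 = 0.000127 A
Part 3:
  I_R1 = (V_0 - V_1)/R1 = (5 - 0.01834)/12000 = 0.0004151 A
  P_R1 = I_R1² × R1 = (0.0004151)² × 12000 = 0.002068 W

Final answers:
1. V_1 = 0.01834 V
2. I_R4 = 0.000127 A
3. P_R1 = 0.002068 W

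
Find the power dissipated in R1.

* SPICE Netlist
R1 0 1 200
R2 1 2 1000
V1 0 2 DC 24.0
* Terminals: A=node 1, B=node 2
Nodal analysis, taking node 2 as the 0 V reference.
Source V1 fixes V_0 = 24 V.
KCL at each unknown node (sum of currents leaving = 0; resistances in Ω):
  Node 1: (V_1 - 24)/200 + (V_1 - 0)/1000 = 0
Collecting terms: 0.006 × V_1 = 0.12  =>  V_1 = 20 V
I_R1 = (V_0 - V_1)/R1 = (24 - 20)/200 = 0.02 A
P_R1 = I_R1² × R1 = (0.02)² × 200 = 0.08 W

Final answer: 0.08 W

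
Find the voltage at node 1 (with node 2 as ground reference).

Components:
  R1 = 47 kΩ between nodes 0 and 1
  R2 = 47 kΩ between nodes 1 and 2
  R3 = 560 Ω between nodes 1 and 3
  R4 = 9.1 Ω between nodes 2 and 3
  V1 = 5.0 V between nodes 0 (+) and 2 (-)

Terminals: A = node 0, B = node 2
Nodal analysis, taking node 2 as the 0 V reference.
Source V1 fixes V_0 = 5 V.
KCL at each unknown node (sum of currents leaving = 0; resistances in Ω):
  Node 1: (V_1 - 5)/47000 + (V_1 - 0)/47000 + (V_1 - V_3)/560 = 0
  Node 3: (V_3 - V_1)/560 + (V_3 - 0)/9.1 = 0
Collecting terms (coefficients in siemens):
  0.001828·V_1 - 0.001786·V_3 = 0.0001064
  0.1117·V_3 - 0.001786·V_1 = 0
Determinant D = (0.001828)(0.1117) - (-0.001786)(-0.001786) = 0.000201
V_1 = [(0.0001064)(0.1117) - (-0.001786)(0)]/D = 0.05911 V
V_3 = [(0.001828)(0) - (0.0001064)(-0.001786)]/D = 0.0009452 V
The requested potential is V_1 = 0.05911 V.

Final answer: V_1 = 0.05911 V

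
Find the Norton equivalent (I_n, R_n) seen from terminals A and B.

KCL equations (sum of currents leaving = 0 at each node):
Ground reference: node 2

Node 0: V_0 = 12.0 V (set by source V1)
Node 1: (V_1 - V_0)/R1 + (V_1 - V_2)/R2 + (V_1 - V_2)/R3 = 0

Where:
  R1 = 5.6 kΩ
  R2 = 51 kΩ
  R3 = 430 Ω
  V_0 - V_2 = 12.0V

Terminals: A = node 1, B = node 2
Find the Thévenin equivalent first; then I_n = V_th/R_th and R_n = R_th.
Step 1 — V_th is the open-circuit voltage V_A - V_B (nothing connected across the terminals).
Nodal analysis, taking node 2 as the 0 V reference.
Source V1 fixes V_0 = 12 V.
KCL at each unknown node (sum of currents leaving = 0; resistances in Ω):
  Node 1: (V_1 - 12)/5600 + (V_1 - 0)/51000 + (V_1 - 0)/430 = 0
Collecting terms: 0.002524 × V_1 = 0.002143  =>  V_1 = 0.8491 V
V_th = V_1 - V_2 = 0.8491 - 0 = 0.8491 V
Step 2 — R_th: zero the source — replace V1 by a short circuit (node 2 merges into node 0) — and find the resistance seen between A (node 1) and B (node 0).
Reduce the network between node 1 (A) and node 0 (B) by series/parallel combination:
  Rp1 = R1 ‖ R2 ‖ R3 (parallel, all between nodes 0 and 1) = 1/(1/5600 + 1/51000 + 1/430) = 396.2 Ω
R_th = 396.2 Ω
I_n = V_th/R_th = 0.8491/396.2 = 0.002143 A, and R_n = R_th = 396.2 Ω

Final answer: I_n = 0.002143 A, R_n = 396.2 Ω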